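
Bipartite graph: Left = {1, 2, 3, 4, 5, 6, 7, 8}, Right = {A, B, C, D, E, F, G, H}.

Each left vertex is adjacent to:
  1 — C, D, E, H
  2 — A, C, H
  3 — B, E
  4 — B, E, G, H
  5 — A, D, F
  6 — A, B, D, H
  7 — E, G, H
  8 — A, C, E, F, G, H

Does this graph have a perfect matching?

One maximum matching: 1–D, 2–C, 3–E, 4–B, 5–F, 6–A, 7–H, 8–G.
All 8 left vertices are covered.

Yes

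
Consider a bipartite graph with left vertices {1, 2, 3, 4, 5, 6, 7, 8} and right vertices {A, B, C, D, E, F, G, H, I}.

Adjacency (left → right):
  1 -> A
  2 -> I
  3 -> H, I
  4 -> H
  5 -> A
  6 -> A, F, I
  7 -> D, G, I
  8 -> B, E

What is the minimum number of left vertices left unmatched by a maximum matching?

For example, pair 1–A, 2–I, 3–H, 6–F, 7–G, 8–B.
The set {1, 2, 3, 4, 5} has only 3 neighbours ({A, H, I}), so by Hall's theorem at most 6 of the 8 left vertices can be matched.
That matches 6 of the 8, leaving 2 unmatched; no matching can do better.

2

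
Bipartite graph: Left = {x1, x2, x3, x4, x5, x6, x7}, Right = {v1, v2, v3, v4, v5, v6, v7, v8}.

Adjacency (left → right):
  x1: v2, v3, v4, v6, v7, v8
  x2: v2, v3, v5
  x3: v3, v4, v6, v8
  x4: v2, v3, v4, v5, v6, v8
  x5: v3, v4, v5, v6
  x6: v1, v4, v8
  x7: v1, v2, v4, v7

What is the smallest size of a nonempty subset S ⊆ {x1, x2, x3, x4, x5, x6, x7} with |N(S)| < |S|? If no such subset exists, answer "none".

A matching saturating every left vertex exists, for instance x1→v6, x2→v3, x3→v8, x4→v5, x5→v4, x6→v1, x7→v2.
By Hall's marriage theorem, this means |N(S)| ≥ |S| for every subset S, so no violating subset exists.

none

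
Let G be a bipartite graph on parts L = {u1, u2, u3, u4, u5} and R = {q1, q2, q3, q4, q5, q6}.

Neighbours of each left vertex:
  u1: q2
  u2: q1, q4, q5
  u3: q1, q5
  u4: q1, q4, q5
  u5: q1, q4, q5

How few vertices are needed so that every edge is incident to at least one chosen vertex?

4

A maximum matching has 4 edges (e.g. u1–q2, u2–q5, u3–q1, u4–q4).
By König's theorem the minimum vertex cover has the same size. One such cover is {u1, q1, q4, q5}.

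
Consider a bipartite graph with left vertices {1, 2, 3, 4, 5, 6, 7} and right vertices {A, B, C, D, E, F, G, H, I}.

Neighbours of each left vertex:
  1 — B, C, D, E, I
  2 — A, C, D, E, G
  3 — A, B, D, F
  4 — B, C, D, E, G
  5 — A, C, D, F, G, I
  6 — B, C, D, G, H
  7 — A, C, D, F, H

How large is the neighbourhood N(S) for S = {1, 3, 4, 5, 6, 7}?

The union of neighbours of {1, 3, 4, 5, 6, 7} is {A, B, C, D, E, F, G, H, I}, which has 9 elements.
Since |N(S)| = 9 ≥ |S| = 6, Hall's condition holds for this subset.

9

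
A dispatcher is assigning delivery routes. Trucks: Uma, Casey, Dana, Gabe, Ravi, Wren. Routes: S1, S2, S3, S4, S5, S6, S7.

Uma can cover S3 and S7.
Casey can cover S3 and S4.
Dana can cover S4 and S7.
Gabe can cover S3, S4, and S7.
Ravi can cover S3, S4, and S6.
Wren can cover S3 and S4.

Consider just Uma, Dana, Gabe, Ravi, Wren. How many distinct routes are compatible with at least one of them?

4

The union of neighbours of {Uma, Dana, Gabe, Ravi, Wren} is {S3, S4, S6, S7}, which has 4 elements.
Since |N(S)| = 4 < |S| = 5, Hall's condition fails for this subset.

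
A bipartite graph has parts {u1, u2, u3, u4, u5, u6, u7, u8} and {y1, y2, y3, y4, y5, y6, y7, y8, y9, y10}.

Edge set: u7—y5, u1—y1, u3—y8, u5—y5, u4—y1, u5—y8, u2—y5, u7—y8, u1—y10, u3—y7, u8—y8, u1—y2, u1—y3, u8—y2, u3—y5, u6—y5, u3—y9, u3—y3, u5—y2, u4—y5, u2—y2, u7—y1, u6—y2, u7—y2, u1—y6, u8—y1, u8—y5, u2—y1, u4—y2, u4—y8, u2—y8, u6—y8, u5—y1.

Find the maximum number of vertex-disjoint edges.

6

A valid assignment of size 6: u1-y6, u2-y5, u3-y7, u4-y2, u5-y1, u6-y8.
The set {u2, u4, u5, u6, u7, u8} has only 4 neighbours ({y1, y2, y5, y8}), so by Hall's theorem at most 6 of the 8 left vertices can be matched.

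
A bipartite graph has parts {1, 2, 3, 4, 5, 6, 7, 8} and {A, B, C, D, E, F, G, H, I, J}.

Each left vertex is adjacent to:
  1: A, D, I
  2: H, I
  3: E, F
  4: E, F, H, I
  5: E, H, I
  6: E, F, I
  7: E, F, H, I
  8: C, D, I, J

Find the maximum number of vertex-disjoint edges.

6

A valid assignment of size 6: 1–D, 2–I, 3–F, 4–H, 5–E, 8–J.
The set {2, 3, 4, 5, 6, 7} has only 4 neighbours ({E, F, H, I}), so by Hall's theorem at most 6 of the 8 left vertices can be matched.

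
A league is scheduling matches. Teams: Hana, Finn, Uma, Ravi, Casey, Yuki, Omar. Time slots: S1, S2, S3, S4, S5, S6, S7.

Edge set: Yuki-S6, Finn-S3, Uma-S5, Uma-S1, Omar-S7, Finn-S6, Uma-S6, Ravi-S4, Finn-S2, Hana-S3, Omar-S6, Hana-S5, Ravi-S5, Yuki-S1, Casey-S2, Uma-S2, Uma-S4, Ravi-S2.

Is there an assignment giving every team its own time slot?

Yes

For example, pair Hana-S5, Finn-S3, Uma-S1, Ravi-S4, Casey-S2, Yuki-S6, Omar-S7.
Every team is matched, so this is a perfect matching.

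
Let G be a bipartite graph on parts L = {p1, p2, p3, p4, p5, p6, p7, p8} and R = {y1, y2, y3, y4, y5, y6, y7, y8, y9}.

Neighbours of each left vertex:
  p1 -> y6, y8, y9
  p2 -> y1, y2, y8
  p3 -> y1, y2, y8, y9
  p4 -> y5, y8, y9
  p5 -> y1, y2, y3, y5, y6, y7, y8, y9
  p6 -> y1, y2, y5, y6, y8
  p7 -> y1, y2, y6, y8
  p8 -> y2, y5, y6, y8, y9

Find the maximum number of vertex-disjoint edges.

7

A valid assignment of size 7: p1-y6, p2-y8, p3-y2, p4-y9, p5-y7, p6-y5, p7-y1.
The set {p1, p2, p3, p4, p6, p7, p8} has only 6 neighbours ({y1, y2, y5, y6, y8, y9}), so by Hall's theorem at most 7 of the 8 left vertices can be matched.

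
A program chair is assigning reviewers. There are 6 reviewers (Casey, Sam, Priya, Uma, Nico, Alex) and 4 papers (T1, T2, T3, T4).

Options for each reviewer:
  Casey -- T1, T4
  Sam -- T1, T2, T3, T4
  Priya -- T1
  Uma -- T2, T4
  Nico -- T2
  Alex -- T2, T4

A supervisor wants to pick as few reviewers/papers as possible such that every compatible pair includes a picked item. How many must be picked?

4

The 4 edges Casey–T4, Sam–T3, Priya–T1, Uma–T2 form a matching, so any vertex cover needs at least 4 vertices (one per matched edge).
Conversely {Sam, T1, T2, T4} meets every edge and has exactly 4 vertices, so 4 is optimal.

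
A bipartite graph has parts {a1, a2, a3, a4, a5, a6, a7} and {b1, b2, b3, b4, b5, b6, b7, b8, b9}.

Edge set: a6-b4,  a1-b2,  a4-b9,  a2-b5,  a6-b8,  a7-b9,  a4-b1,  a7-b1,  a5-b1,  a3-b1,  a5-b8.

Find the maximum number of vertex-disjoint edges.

6

A valid assignment of size 6: a1–b2, a2–b5, a3–b1, a4–b9, a5–b8, a6–b4.
The set {a3, a4, a7} has only 2 neighbours ({b1, b9}), so by Hall's theorem at most 6 of the 7 left vertices can be matched.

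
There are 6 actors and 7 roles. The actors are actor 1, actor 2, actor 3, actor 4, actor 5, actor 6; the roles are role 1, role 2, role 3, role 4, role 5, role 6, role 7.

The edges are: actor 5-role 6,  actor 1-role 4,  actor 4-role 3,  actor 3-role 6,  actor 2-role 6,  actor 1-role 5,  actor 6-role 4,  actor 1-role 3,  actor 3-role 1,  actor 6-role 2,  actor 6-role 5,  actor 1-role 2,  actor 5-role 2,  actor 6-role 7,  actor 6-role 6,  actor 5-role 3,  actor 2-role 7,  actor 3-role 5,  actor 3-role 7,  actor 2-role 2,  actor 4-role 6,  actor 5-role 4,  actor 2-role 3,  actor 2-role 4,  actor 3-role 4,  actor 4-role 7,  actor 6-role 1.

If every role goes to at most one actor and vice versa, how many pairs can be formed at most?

6

For example, pair actor 1→role 5, actor 2→role 6, actor 3→role 1, actor 4→role 3, actor 5→role 2, actor 6→role 7.
All 6 actors are matched, so no larger matching exists.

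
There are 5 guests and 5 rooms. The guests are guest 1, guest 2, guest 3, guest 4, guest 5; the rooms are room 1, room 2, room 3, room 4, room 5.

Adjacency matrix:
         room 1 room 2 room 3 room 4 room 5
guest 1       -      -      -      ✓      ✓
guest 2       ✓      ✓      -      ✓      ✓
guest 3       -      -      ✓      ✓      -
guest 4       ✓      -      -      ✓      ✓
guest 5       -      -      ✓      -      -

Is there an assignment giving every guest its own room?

Yes

A valid assignment of size 5: guest 1-room 5, guest 2-room 2, guest 3-room 4, guest 4-room 1, guest 5-room 3.
All 5 guests are covered.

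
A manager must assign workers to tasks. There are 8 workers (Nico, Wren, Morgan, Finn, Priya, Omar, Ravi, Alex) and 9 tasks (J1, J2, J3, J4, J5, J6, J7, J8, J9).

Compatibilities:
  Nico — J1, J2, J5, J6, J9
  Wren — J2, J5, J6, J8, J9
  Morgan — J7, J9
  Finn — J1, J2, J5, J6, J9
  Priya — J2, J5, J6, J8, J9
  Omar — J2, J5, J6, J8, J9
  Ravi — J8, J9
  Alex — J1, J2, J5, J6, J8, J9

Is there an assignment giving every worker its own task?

The set {Nico, Wren, Finn, Priya, Omar, Ravi, Alex} has only 6 neighbours ({J1, J2, J5, J6, J8, J9}), so by Hall's theorem at most 7 of the 8 workers can be matched.
Hence no matching covers every worker.

No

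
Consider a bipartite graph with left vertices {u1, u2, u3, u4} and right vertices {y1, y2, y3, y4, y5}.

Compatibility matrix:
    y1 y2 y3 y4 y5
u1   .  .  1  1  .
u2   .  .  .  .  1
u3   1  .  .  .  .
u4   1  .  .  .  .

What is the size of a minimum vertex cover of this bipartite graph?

A maximum matching has 3 edges (e.g. u1–y3, u2–y5, u3–y1).
By König's theorem the minimum vertex cover has the same size. One such cover is {u1, u2, y1}.

3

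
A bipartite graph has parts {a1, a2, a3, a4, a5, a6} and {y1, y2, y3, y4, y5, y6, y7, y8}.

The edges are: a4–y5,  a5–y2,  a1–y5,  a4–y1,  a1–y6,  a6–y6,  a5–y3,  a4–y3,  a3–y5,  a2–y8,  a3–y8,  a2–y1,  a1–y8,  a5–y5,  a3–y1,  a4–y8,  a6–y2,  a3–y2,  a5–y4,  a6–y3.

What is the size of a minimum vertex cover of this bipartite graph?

6

The 6 edges a1–y6, a2–y8, a3–y1, a4–y5, a5–y2, a6–y3 form a matching, so any vertex cover needs at least 6 vertices (one per matched edge).
Conversely {a1, a2, a3, a4, a5, a6} meets every edge and has exactly 6 vertices, so 6 is optimal.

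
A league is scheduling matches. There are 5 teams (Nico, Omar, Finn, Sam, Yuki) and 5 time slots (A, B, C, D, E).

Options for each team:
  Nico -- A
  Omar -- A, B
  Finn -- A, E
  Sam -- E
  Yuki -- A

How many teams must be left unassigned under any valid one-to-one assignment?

For example, pair Nico-A, Omar-B, Finn-E.
The set {Nico, Finn, Sam, Yuki} has only 2 neighbours ({A, E}), so by Hall's theorem at most 3 of the 5 teams can be matched.
That matches 3 of the 5, leaving 2 unmatched; no matching can do better.

2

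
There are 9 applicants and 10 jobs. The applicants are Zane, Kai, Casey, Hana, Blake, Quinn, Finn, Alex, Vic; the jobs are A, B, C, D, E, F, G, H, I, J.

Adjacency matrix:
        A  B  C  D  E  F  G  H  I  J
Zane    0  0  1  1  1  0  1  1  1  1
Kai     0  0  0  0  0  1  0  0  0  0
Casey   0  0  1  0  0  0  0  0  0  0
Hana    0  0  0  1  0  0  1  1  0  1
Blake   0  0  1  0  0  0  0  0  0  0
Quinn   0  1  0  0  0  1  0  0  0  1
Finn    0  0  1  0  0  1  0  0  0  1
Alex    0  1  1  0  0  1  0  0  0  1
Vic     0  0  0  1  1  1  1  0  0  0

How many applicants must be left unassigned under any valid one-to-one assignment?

2

One maximum matching: Zane-G, Kai-F, Casey-C, Hana-D, Quinn-B, Finn-J, Vic-E.
The set {Kai, Casey, Blake, Quinn, Finn, Alex} has only 4 neighbours ({B, C, F, J}), so by Hall's theorem at most 7 of the 9 applicants can be matched.
That matches 7 of the 9, leaving 2 unmatched; no matching can do better.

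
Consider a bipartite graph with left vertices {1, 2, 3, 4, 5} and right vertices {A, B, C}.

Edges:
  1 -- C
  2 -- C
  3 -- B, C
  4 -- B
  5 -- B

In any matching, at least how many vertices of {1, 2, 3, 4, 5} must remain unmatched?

A valid assignment of size 2: 1–C, 3–B.
The set {1, 2, 3, 4, 5} has only 2 neighbours ({B, C}), so by Hall's theorem at most 2 of the 5 left vertices can be matched.
That matches 2 of the 5, leaving 3 unmatched; no matching can do better.

3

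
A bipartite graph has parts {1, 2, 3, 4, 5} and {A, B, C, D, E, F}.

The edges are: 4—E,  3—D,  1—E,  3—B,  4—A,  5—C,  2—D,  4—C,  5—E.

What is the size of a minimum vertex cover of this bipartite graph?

A maximum matching has 5 edges (e.g. 1–E, 2–D, 3–B, 4–A, 5–C).
By König's theorem the minimum vertex cover has the same size. One such cover is {1, 2, 3, 4, 5}.

5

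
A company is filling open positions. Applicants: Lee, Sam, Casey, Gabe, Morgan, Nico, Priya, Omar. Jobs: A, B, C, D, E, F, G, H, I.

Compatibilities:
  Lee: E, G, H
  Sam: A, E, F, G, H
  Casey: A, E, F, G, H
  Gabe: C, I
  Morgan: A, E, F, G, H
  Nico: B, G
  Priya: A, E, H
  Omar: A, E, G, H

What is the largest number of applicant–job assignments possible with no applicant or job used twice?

For example, pair Lee-H, Sam-G, Casey-F, Gabe-C, Morgan-A, Nico-B, Priya-E.
The set {Lee, Sam, Casey, Morgan, Priya, Omar} has only 5 neighbours ({A, E, F, G, H}), so by Hall's theorem at most 7 of the 8 applicants can be matched.

7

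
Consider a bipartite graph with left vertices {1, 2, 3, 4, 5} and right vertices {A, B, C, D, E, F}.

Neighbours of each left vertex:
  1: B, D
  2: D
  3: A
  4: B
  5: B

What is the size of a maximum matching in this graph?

3

One maximum matching: 1→B, 2→D, 3→A.
The set {1, 2, 4, 5} has only 2 neighbours ({B, D}), so by Hall's theorem at most 3 of the 5 left vertices can be matched.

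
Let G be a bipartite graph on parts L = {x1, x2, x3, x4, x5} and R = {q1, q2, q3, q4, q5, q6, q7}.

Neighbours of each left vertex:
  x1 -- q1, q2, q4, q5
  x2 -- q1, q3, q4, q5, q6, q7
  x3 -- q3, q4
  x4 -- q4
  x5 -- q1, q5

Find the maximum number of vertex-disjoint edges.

5

For example, pair x1–q2, x2–q6, x3–q3, x4–q4, x5–q5.
All 5 left vertices are matched, so no larger matching exists.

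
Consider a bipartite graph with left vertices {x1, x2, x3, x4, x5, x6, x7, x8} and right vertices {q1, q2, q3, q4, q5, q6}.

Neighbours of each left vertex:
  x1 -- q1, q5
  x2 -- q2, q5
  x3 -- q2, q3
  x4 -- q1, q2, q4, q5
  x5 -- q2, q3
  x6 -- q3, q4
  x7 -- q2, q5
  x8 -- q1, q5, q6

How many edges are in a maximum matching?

For example, pair x1-q1, x2-q5, x3-q3, x4-q4, x5-q2, x8-q6.
The set {x1, x2, x3, x4, x5, x6, x7} has only 5 neighbours ({q1, q2, q3, q4, q5}), so by Hall's theorem at most 6 of the 8 left vertices can be matched.

6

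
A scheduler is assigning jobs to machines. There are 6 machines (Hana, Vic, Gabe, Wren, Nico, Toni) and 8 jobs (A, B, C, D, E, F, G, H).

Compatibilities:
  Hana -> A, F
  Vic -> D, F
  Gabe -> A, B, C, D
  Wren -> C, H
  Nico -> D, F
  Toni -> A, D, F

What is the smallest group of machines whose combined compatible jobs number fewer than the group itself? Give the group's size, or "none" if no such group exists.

Take S = {Hana, Vic, Nico, Toni}. Its neighbourhood is {A, D, F}, so |N(S)| = 3 < |S| = 4.
Every subset of size less than 4 has at least as many neighbours as members, so 4 is the minimum.

4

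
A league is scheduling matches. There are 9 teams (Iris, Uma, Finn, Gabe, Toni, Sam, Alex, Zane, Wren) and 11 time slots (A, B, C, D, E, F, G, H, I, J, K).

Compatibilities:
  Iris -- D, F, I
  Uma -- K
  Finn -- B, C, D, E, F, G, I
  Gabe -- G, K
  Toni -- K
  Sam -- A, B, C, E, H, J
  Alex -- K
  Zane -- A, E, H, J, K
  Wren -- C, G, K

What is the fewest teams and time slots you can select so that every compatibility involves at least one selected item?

7

{Iris, Finn, Gabe, Sam, Zane, Wren, K} is a vertex cover of size 7: every edge has an endpoint in this set.
No smaller cover exists because Iris–F, Uma–K, Finn–E, Gabe–G, Sam–A, Zane–J, Wren–C is a matching of size 7, and a cover must include an endpoint of each of these disjoint edges (König's theorem).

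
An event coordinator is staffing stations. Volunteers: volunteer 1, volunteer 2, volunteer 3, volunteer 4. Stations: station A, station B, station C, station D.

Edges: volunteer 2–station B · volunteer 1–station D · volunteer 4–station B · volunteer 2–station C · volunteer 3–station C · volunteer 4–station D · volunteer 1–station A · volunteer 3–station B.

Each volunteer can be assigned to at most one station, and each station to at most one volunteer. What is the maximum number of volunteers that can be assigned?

4

For example, pair volunteer 1–station A, volunteer 2–station C, volunteer 3–station B, volunteer 4–station D.
All 4 volunteers are matched, so no larger matching exists.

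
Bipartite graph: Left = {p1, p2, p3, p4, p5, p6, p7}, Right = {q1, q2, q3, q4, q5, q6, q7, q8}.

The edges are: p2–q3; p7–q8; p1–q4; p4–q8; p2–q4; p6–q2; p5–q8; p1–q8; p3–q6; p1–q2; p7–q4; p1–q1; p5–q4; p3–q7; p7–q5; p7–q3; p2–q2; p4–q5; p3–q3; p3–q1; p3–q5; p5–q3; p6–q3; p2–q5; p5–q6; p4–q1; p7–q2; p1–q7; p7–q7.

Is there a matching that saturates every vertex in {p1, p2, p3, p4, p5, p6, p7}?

Yes

One maximum matching: p1-q7, p2-q2, p3-q6, p4-q5, p5-q8, p6-q3, p7-q4.
Every left vertex is matched, so this matching saturates all of them.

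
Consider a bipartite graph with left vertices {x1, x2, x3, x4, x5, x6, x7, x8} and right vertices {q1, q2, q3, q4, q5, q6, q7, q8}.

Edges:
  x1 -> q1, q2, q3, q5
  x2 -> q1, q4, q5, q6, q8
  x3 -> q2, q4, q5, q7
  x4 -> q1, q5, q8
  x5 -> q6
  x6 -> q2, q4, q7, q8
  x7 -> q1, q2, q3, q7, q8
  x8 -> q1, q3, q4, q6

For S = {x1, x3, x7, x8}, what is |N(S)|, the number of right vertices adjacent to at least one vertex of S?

The union of neighbours of {x1, x3, x7, x8} is {q1, q2, q3, q4, q5, q6, q7, q8}, which has 8 elements.
Since |N(S)| = 8 ≥ |S| = 4, Hall's condition holds for this subset.

8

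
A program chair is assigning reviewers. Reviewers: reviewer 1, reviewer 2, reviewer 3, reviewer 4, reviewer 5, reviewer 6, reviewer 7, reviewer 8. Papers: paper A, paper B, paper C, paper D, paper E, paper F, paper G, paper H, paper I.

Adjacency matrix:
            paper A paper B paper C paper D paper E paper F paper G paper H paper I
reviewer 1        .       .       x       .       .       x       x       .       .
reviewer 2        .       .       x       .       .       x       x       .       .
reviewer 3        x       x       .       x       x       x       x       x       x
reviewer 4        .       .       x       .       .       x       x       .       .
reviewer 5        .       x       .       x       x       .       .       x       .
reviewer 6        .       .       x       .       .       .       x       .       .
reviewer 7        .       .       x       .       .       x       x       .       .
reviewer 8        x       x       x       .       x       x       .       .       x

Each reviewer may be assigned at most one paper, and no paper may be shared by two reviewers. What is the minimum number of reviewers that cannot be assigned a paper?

2

For example, pair reviewer 1→paper F, reviewer 2→paper G, reviewer 3→paper B, reviewer 4→paper C, reviewer 5→paper D, reviewer 8→paper I.
The set {reviewer 1, reviewer 2, reviewer 4, reviewer 6, reviewer 7} has only 3 neighbours ({paper C, paper F, paper G}), so by Hall's theorem at most 6 of the 8 reviewers can be matched.
That matches 6 of the 8, leaving 2 unmatched; no matching can do better.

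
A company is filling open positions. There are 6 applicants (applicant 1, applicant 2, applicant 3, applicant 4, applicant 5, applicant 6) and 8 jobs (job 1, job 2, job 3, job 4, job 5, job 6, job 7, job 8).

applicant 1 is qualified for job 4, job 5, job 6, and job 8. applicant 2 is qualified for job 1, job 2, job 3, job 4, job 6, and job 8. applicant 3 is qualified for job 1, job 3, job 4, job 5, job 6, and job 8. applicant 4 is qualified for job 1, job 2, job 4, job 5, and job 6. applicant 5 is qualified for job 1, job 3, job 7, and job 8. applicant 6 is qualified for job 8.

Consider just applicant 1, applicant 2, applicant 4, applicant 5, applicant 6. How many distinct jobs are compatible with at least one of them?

The union of neighbours of {applicant 1, applicant 2, applicant 4, applicant 5, applicant 6} is {job 1, job 2, job 3, job 4, job 5, job 6, job 7, job 8}, which has 8 elements.
Since |N(S)| = 8 ≥ |S| = 5, Hall's condition holds for this subset.

8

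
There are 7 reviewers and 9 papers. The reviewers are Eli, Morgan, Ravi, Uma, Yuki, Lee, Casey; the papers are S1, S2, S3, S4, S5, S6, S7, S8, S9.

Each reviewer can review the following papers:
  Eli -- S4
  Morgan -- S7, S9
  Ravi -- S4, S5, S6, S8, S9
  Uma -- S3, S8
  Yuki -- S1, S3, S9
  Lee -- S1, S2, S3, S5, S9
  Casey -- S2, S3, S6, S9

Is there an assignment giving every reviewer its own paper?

Yes

One maximum matching: Eli-S4, Morgan-S7, Ravi-S6, Uma-S8, Yuki-S9, Lee-S3, Casey-S2.
Every reviewer is matched, so this matching saturates all of them.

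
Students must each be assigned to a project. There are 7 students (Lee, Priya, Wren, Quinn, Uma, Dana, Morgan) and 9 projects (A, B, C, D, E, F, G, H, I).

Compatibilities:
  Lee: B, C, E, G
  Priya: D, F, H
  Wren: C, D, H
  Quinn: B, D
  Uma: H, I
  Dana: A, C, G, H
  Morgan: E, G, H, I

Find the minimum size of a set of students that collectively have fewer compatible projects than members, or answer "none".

none

A matching saturating every student exists, for instance Lee→B, Priya→F, Wren→C, Quinn→D, Uma→H, Dana→G, Morgan→E.
By Hall's marriage theorem, this means |N(S)| ≥ |S| for every subset S, so no violating subset exists.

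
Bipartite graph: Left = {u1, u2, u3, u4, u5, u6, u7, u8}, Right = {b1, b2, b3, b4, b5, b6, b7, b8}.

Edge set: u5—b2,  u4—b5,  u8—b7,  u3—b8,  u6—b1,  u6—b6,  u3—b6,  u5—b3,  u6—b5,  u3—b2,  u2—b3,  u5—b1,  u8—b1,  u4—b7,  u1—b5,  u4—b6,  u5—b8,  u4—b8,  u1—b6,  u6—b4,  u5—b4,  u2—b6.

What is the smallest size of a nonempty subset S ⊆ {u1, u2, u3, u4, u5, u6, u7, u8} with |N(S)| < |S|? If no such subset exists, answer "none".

1

Take S = {u7}. Its neighbourhood is {}, so |N(S)| = 0 < |S| = 1.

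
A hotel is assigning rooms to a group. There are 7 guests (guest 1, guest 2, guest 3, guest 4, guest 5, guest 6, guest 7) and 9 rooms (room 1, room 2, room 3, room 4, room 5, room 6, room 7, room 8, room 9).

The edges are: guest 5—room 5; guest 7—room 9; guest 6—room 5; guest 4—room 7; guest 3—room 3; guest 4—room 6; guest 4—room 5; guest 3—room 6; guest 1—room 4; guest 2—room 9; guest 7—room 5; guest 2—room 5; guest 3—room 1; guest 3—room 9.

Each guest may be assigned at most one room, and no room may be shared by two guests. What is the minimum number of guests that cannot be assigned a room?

A valid assignment of size 5: guest 1→room 4, guest 2→room 9, guest 3→room 3, guest 4→room 7, guest 5→room 5.
The set {guest 2, guest 5, guest 6, guest 7} has only 2 neighbours ({room 5, room 9}), so by Hall's theorem at most 5 of the 7 guests can be matched.
That matches 5 of the 7, leaving 2 unmatched; no matching can do better.

2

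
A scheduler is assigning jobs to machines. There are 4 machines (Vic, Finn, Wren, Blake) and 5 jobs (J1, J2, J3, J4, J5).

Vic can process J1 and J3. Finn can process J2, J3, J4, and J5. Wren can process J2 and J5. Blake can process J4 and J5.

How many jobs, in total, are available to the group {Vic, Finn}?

The union of neighbours of {Vic, Finn} is {J1, J2, J3, J4, J5}, which has 5 elements.
Since |N(S)| = 5 ≥ |S| = 2, Hall's condition holds for this subset.

5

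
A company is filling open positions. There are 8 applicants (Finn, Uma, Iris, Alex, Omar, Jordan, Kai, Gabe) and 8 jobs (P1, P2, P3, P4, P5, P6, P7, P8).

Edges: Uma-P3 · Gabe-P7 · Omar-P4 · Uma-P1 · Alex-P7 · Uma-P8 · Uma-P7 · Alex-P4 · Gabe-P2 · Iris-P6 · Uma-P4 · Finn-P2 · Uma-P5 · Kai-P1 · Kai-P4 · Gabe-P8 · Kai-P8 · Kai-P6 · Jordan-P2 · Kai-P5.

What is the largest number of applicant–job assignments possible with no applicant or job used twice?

A valid assignment of size 7: Finn-P2, Uma-P3, Iris-P6, Alex-P7, Omar-P4, Kai-P1, Gabe-P8.
The set {Finn, Jordan} has only 1 neighbour ({P2}), so by Hall's theorem at most 7 of the 8 applicants can be matched.

7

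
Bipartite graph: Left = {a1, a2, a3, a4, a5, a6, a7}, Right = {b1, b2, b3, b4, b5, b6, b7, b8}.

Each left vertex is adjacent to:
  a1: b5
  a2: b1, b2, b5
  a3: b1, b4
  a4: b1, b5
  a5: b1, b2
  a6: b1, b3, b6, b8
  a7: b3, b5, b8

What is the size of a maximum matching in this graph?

One maximum matching: a1–b5, a2–b2, a3–b4, a4–b1, a6–b8, a7–b3.
The set {a1, a2, a4, a5} has only 3 neighbours ({b1, b2, b5}), so by Hall's theorem at most 6 of the 7 left vertices can be matched.

6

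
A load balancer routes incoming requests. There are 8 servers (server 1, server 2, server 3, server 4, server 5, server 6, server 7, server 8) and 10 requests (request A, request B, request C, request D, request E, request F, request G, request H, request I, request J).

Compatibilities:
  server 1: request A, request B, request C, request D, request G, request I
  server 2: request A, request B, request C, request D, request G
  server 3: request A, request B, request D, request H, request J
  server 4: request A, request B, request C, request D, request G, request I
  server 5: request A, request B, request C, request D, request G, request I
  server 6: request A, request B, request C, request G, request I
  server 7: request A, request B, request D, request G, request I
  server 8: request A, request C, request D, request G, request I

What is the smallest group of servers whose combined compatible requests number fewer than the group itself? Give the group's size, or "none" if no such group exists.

Take S = {server 1, server 2, server 4, server 5, server 6, server 7, server 8}. Its neighbourhood is {request A, request B, request C, request D, request G, request I}, so |N(S)| = 6 < |S| = 7.
Every subset of size less than 7 has at least as many neighbours as members, so 7 is the minimum.

7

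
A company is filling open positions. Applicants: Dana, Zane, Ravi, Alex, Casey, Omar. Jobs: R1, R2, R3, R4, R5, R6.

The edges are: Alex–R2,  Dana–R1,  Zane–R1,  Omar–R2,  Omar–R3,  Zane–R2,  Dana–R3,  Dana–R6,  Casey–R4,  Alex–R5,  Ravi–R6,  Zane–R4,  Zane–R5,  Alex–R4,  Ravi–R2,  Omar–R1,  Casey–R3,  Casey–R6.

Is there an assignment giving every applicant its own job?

Yes

A valid assignment of size 6: Dana-R6, Zane-R1, Ravi-R2, Alex-R5, Casey-R4, Omar-R3.
Every applicant is matched, so this is a perfect matching.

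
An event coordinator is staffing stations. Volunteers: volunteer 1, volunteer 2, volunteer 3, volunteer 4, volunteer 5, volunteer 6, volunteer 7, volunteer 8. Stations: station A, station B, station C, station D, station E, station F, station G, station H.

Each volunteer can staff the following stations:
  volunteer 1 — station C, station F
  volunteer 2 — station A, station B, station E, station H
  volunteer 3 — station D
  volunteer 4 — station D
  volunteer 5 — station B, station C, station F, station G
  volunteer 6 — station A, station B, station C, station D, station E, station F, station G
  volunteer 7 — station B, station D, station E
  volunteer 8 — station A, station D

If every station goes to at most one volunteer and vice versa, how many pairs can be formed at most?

7

One maximum matching: volunteer 1-station C, volunteer 2-station H, volunteer 3-station D, volunteer 5-station G, volunteer 6-station F, volunteer 7-station B, volunteer 8-station A.
The set {volunteer 3, volunteer 4} has only 1 neighbour ({station D}), so by Hall's theorem at most 7 of the 8 volunteers can be matched.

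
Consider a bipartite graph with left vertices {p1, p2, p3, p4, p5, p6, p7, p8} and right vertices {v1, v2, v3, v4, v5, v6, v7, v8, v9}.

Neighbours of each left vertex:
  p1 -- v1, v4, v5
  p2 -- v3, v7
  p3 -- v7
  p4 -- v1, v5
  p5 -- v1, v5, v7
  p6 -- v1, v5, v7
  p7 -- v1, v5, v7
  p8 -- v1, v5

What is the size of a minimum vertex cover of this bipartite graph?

{p1, p2, v1, v5, v7} is a vertex cover of size 5: every edge has an endpoint in this set.
No smaller cover exists because p1–v4, p2–v3, p3–v7, p4–v5, p5–v1 is a matching of size 5, and a cover must include an endpoint of each of these disjoint edges (König's theorem).

5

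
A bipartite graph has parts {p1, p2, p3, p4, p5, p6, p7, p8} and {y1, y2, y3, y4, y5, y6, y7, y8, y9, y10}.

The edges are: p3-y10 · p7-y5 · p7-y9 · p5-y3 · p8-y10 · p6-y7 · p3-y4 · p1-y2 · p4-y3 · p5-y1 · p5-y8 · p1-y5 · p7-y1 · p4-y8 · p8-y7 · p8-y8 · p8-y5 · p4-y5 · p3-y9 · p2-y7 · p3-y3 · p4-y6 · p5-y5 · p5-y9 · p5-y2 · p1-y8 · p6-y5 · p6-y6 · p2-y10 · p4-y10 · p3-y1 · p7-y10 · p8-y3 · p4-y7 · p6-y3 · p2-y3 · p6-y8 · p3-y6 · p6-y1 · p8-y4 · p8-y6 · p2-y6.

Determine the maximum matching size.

One maximum matching: p1→y8, p2→y10, p3→y9, p4→y6, p5→y1, p6→y3, p7→y5, p8→y7.
All 8 left vertices are matched, so no larger matching exists.

8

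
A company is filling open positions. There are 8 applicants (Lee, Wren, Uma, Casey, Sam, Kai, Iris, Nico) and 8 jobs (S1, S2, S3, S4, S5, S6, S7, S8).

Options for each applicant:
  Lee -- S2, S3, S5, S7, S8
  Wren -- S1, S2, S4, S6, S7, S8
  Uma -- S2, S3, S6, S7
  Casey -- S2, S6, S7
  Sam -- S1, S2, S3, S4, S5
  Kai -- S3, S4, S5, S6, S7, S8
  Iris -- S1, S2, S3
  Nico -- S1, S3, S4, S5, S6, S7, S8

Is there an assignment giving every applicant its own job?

A valid assignment of size 8: Lee–S5, Wren–S8, Uma–S6, Casey–S2, Sam–S1, Kai–S4, Iris–S3, Nico–S7.
Every applicant is matched, so this is a perfect matching.

Yes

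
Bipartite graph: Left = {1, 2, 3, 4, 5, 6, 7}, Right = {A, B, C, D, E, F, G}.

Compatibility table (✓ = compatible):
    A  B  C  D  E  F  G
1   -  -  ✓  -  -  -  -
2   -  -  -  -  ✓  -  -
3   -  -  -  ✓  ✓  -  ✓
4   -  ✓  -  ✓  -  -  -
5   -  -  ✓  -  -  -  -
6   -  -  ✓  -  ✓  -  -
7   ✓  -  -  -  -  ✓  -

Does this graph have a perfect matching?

The set {1, 2, 5, 6} has only 2 neighbours ({C, E}), so by Hall's theorem at most 5 of the 7 left vertices can be matched.
Hence no matching covers every left vertex.

No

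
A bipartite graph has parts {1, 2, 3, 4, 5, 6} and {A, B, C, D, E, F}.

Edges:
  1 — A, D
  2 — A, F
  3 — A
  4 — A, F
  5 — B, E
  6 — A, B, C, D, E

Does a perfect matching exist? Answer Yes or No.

The set {2, 3, 4} has only 2 neighbours ({A, F}), so by Hall's theorem at most 5 of the 6 left vertices can be matched.
Hence no matching covers every left vertex.

No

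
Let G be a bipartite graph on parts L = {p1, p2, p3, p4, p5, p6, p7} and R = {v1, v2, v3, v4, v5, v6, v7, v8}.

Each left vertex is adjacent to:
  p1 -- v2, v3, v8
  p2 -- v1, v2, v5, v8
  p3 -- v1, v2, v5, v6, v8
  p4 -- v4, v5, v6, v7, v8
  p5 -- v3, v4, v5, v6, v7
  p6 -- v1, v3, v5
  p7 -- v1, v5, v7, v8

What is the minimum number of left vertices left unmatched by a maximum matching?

0

One maximum matching: p1-v3, p2-v2, p3-v5, p4-v4, p5-v6, p6-v1, p7-v7.
This saturates every left vertex, so 7 is the maximum.
That matches 7 of the 7, leaving 0 unmatched; no matching can do better.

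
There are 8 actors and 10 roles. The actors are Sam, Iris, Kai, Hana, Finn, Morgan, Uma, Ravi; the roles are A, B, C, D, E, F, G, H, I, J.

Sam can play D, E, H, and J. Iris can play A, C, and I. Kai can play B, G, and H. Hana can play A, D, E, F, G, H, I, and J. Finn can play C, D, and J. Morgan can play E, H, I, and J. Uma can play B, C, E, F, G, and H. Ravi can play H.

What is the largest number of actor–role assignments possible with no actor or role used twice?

8

One maximum matching: Sam–J, Iris–I, Kai–B, Hana–G, Finn–C, Morgan–E, Uma–F, Ravi–H.
All 8 actors are matched, so no larger matching exists.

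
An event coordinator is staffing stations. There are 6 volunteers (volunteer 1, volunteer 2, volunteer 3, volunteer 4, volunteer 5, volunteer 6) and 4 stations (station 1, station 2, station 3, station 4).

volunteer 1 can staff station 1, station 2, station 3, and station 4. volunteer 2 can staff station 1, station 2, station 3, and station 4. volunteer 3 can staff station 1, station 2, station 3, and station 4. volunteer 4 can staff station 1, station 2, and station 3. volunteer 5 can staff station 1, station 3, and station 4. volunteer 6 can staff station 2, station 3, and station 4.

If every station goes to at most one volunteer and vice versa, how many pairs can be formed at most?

A valid assignment of size 4: volunteer 1-station 4, volunteer 2-station 3, volunteer 3-station 1, volunteer 4-station 2.
The set {volunteer 1, volunteer 2, volunteer 3, volunteer 4, volunteer 5, volunteer 6} has only 4 neighbours ({station 1, station 2, station 3, station 4}), so by Hall's theorem at most 4 of the 6 volunteers can be matched.

4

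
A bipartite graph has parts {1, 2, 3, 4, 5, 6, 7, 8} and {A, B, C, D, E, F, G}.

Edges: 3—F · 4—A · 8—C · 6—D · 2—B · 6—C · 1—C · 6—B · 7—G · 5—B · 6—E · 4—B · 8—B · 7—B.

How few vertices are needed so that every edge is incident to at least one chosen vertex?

6

{3, 4, 6, 7, B, C} is a vertex cover of size 6: every edge has an endpoint in this set.
No smaller cover exists because 1–C, 2–B, 3–F, 4–A, 6–E, 7–G is a matching of size 6, and a cover must include an endpoint of each of these disjoint edges (König's theorem).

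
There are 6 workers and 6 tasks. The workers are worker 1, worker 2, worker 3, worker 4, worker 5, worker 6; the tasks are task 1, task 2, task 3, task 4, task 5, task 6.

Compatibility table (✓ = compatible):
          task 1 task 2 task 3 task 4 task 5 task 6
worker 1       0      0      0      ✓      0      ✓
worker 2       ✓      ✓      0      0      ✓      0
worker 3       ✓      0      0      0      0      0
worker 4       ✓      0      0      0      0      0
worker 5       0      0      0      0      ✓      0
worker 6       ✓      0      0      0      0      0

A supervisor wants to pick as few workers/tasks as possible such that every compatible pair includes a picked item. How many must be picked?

The 4 edges worker 1–task 6, worker 2–task 2, worker 3–task 1, worker 5–task 5 form a matching, so any vertex cover needs at least 4 vertices (one per matched edge).
Conversely {worker 1, worker 2, worker 5, task 1} meets every edge and has exactly 4 vertices, so 4 is optimal.

4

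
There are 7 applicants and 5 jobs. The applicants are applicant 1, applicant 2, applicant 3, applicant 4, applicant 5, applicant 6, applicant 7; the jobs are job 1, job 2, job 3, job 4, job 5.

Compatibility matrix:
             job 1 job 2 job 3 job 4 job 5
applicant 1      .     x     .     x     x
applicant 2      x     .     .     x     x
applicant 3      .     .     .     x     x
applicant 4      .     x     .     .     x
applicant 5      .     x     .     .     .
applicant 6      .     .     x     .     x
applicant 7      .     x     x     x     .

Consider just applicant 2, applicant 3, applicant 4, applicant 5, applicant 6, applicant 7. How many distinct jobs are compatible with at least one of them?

5

The union of neighbours of {applicant 2, applicant 3, applicant 4, applicant 5, applicant 6, applicant 7} is {job 1, job 2, job 3, job 4, job 5}, which has 5 elements.
Since |N(S)| = 5 < |S| = 6, Hall's condition fails for this subset.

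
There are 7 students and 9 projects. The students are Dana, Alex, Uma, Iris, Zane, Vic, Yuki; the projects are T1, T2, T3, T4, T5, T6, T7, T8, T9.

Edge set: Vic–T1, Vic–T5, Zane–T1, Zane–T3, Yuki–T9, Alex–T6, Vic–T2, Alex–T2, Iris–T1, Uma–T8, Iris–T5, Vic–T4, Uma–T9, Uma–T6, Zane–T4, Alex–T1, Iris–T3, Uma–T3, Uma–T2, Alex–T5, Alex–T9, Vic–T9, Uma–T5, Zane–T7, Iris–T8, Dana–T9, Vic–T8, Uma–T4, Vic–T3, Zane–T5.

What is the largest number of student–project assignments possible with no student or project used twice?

6

For example, pair Dana-T9, Alex-T6, Uma-T5, Iris-T8, Zane-T7, Vic-T4.
The set {Dana, Yuki} has only 1 neighbour ({T9}), so by Hall's theorem at most 6 of the 7 students can be matched.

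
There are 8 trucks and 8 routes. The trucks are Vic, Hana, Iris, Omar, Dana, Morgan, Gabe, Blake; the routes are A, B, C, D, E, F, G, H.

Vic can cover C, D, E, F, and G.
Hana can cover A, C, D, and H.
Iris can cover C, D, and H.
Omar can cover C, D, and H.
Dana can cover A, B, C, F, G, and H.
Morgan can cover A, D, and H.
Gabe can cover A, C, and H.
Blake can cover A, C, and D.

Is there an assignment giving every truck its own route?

The set {Hana, Iris, Omar, Morgan, Gabe, Blake} has only 4 neighbours ({A, C, D, H}), so by Hall's theorem at most 6 of the 8 trucks can be matched.
Hence no matching covers every truck.

No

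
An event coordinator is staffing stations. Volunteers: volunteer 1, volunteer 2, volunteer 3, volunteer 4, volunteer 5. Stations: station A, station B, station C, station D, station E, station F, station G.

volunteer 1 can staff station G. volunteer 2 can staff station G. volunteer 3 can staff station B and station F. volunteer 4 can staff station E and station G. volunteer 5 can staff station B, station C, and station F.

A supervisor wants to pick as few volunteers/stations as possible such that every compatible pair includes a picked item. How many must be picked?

A maximum matching has 4 edges (e.g. volunteer 1–station G, volunteer 3–station F, volunteer 4–station E, volunteer 5–station B).
By König's theorem the minimum vertex cover has the same size. One such cover is {volunteer 3, volunteer 4, volunteer 5, station G}.

4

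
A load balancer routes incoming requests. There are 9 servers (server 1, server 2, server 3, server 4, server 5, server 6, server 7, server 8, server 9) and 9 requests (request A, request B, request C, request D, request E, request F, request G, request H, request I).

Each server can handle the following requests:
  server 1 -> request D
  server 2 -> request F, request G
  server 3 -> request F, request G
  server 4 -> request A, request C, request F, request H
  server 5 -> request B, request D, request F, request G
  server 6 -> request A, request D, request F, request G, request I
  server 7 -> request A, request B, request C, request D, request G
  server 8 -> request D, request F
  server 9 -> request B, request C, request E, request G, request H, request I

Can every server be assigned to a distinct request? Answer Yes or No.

The set {server 1, server 2, server 3, server 8} has only 3 neighbours ({request D, request F, request G}), so by Hall's theorem at most 8 of the 9 servers can be matched.
Hence no matching covers every server.

No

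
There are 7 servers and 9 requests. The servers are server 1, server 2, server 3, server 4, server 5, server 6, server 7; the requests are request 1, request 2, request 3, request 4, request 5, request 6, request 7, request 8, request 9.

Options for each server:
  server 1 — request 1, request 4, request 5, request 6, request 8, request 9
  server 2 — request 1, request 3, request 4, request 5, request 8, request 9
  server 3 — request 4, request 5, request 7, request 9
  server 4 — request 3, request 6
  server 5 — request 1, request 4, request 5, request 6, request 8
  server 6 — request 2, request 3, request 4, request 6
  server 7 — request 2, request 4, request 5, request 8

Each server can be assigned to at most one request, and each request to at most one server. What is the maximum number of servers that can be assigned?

7

For example, pair server 1–request 9, server 2–request 4, server 3–request 7, server 4–request 3, server 5–request 6, server 6–request 2, server 7–request 5.
All 7 servers are matched, so no larger matching exists.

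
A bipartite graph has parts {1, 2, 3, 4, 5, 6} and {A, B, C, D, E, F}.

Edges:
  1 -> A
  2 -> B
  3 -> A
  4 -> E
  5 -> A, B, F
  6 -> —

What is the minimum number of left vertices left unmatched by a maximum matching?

2

For example, pair 1→A, 2→B, 4→E, 5→F.
The set {1, 3, 6} has only 1 neighbour ({A}), so by Hall's theorem at most 4 of the 6 left vertices can be matched.
That matches 4 of the 6, leaving 2 unmatched; no matching can do better.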